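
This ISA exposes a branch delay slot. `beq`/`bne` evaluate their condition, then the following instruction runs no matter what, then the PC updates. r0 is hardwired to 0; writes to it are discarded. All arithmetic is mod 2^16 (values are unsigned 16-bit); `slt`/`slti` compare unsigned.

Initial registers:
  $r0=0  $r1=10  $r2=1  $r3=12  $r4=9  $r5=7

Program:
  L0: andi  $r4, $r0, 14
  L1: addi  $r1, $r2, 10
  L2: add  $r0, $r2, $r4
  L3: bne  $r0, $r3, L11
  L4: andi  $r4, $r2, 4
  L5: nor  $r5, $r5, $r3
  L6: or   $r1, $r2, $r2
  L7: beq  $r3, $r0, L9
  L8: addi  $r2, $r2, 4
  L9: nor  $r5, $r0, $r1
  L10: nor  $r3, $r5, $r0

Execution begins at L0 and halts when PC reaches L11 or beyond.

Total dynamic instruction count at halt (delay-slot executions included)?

  step pc=0: andi  $r4, $r0, 14  regs=(0,10,1,12,0,7)
  step pc=1: addi  $r1, $r2, 10  regs=(0,11,1,12,0,7)
  step pc=2: add  $r0, $r2, $r4  regs=(0,11,1,12,0,7)
  step pc=3: bne  $r0, $r3, L11  cond=T  regs=(0,11,1,12,0,7)
  step pc=4: andi  $r4, $r2, 4  regs=(0,11,1,12,0,7)

5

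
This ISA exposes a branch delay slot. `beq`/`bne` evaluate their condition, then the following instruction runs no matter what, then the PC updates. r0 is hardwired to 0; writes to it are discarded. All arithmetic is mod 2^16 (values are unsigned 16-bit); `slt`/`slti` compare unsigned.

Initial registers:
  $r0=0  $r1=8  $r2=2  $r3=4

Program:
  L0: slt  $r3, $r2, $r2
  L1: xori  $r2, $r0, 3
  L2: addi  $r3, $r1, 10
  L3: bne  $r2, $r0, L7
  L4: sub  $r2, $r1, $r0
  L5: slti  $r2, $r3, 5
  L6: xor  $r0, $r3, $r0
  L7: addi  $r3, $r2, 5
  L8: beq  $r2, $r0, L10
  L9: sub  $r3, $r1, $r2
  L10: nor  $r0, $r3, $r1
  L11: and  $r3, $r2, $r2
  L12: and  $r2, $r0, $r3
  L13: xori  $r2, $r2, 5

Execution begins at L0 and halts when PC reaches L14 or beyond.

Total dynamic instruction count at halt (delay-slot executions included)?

PC=0  slt  $r3, $r2, $r2     | $r0=0 $r1=8 $r2=2 $r3=0
PC=1  xori  $r2, $r0, 3      | $r0=0 $r1=8 $r2=3 $r3=0
PC=2  addi  $r3, $r1, 10     | $r0=0 $r1=8 $r2=3 $r3=18
PC=3  bne  $r2, $r0, L7      | $r0=0 $r1=8 $r2=3 $r3=18  [TAKEN]
PC=4  sub  $r2, $r1, $r0     | $r0=0 $r1=8 $r2=8 $r3=18
PC=7  addi  $r3, $r2, 5      | $r0=0 $r1=8 $r2=8 $r3=13
PC=8  beq  $r2, $r0, L10     | $r0=0 $r1=8 $r2=8 $r3=13  [not taken]
PC=9  sub  $r3, $r1, $r2     | $r0=0 $r1=8 $r2=8 $r3=0
PC=10 nor  $r0, $r3, $r1     | $r0=0 $r1=8 $r2=8 $r3=0
PC=11 and  $r3, $r2, $r2     | $r0=0 $r1=8 $r2=8 $r3=8
PC=12 and  $r2, $r0, $r3     | $r0=0 $r1=8 $r2=0 $r3=8
PC=13 xori  $r2, $r2, 5      | $r0=0 $r1=8 $r2=5 $r3=8

12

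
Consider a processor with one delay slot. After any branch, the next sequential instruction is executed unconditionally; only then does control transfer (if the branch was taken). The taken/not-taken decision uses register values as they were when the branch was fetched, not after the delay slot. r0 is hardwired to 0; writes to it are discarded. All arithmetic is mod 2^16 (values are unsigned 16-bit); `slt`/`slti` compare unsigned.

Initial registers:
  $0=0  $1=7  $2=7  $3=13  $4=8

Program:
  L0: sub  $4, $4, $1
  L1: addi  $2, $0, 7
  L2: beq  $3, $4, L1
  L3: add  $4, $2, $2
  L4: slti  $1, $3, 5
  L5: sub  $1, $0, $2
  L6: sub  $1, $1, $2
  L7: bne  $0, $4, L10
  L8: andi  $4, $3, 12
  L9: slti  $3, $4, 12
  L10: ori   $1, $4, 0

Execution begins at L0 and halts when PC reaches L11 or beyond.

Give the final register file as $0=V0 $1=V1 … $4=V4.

$0=0 $1=12 $2=7 $3=13 $4=12

[0] sub  $4, $4, $1  →  {$0:0, $1:7, $2:7, $3:13, $4:1}
[1] addi  $2, $0, 7  →  {$0:0, $1:7, $2:7, $3:13, $4:1}
[2] beq  $3, $4, L1  →  {$0:0, $1:7, $2:7, $3:13, $4:1}  ⟨branch fallthrough⟩
[3] add  $4, $2, $2  →  {$0:0, $1:7, $2:7, $3:13, $4:14}
[4] slti  $1, $3, 5  →  {$0:0, $1:0, $2:7, $3:13, $4:14}
[5] sub  $1, $0, $2  →  {$0:0, $1:65529, $2:7, $3:13, $4:14}
[6] sub  $1, $1, $2  →  {$0:0, $1:65522, $2:7, $3:13, $4:14}
[7] bne  $0, $4, L10  →  {$0:0, $1:65522, $2:7, $3:13, $4:14}  ⟨branch taken⟩
[8] andi  $4, $3, 12  →  {$0:0, $1:65522, $2:7, $3:13, $4:12}
[10] ori   $1, $4, 0  →  {$0:0, $1:12, $2:7, $3:13, $4:12}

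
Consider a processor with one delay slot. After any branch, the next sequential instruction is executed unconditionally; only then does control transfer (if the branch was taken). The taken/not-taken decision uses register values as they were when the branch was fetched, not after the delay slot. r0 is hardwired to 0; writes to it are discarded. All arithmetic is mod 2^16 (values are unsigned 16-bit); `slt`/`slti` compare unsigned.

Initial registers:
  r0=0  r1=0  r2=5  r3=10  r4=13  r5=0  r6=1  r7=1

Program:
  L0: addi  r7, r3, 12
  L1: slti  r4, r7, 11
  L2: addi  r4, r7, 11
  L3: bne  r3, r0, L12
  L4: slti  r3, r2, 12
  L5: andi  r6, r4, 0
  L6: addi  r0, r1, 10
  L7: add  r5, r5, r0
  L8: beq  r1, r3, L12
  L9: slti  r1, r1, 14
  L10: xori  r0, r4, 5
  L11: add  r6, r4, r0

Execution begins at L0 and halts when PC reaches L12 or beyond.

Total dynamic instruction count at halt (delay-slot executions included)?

[0] addi  r7, r3, 12  →  {r0:0, r1:0, r2:5, r3:10, r4:13, r5:0, r6:1, r7:22}
[1] slti  r4, r7, 11  →  {r0:0, r1:0, r2:5, r3:10, r4:0, r5:0, r6:1, r7:22}
[2] addi  r4, r7, 11  →  {r0:0, r1:0, r2:5, r3:10, r4:33, r5:0, r6:1, r7:22}
[3] bne  r3, r0, L12  →  {r0:0, r1:0, r2:5, r3:10, r4:33, r5:0, r6:1, r7:22}  ⟨branch taken⟩
[4] slti  r3, r2, 12  →  {r0:0, r1:0, r2:5, r3:1, r4:33, r5:0, r6:1, r7:22}

5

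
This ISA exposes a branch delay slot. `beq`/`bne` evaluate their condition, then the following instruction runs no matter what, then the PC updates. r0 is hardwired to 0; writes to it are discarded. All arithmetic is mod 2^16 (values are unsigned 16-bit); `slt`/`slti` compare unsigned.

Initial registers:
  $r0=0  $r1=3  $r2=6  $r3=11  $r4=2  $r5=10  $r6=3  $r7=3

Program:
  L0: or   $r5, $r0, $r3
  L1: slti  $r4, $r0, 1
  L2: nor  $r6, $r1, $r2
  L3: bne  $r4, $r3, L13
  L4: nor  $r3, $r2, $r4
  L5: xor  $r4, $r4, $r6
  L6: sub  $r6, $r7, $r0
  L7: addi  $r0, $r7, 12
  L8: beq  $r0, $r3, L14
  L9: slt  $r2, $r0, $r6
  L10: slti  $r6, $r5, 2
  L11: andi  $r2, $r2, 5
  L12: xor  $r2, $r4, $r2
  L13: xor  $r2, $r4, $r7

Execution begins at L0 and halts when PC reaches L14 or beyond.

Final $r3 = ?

65528

  step pc=0: or   $r5, $r0, $r3  regs=(0,3,6,11,2,11,3,3)
  step pc=1: slti  $r4, $r0, 1  regs=(0,3,6,11,1,11,3,3)
  step pc=2: nor  $r6, $r1, $r2  regs=(0,3,6,11,1,11,65528,3)
  step pc=3: bne  $r4, $r3, L13  cond=T  regs=(0,3,6,11,1,11,65528,3)
  step pc=4: nor  $r3, $r2, $r4  regs=(0,3,6,65528,1,11,65528,3)
  step pc=13: xor  $r2, $r4, $r7  regs=(0,3,2,65528,1,11,65528,3)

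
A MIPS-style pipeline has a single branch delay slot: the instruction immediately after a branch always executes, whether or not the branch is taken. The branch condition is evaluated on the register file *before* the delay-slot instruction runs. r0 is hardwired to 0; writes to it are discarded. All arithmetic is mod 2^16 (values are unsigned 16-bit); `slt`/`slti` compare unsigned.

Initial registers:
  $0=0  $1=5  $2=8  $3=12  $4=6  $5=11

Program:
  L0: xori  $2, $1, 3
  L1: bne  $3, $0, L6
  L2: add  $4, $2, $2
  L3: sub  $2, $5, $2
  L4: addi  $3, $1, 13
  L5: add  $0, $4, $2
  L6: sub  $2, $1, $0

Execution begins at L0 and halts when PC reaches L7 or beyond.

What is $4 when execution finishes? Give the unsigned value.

  step pc=0: xori  $2, $1, 3  regs=(0,5,6,12,6,11)
  step pc=1: bne  $3, $0, L6  cond=T  regs=(0,5,6,12,6,11)
  step pc=2: add  $4, $2, $2  regs=(0,5,6,12,12,11)
  step pc=6: sub  $2, $1, $0  regs=(0,5,5,12,12,11)

12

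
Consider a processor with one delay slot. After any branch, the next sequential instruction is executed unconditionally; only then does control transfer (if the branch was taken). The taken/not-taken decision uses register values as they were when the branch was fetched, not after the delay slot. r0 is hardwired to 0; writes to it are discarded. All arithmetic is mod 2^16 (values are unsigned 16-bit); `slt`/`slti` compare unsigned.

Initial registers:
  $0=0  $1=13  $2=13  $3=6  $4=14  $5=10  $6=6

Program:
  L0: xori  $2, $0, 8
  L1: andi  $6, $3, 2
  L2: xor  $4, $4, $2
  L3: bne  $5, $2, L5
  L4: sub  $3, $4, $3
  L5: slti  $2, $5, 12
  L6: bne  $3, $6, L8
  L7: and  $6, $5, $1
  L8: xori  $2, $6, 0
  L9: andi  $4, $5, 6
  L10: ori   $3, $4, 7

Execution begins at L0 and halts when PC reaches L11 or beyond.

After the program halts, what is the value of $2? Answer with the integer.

8

PC=0  xori  $2, $0, 8        | $0=0 $1=13 $2=8 $3=6 $4=14 $5=10 $6=6
PC=1  andi  $6, $3, 2        | $0=0 $1=13 $2=8 $3=6 $4=14 $5=10 $6=2
PC=2  xor  $4, $4, $2        | $0=0 $1=13 $2=8 $3=6 $4=6 $5=10 $6=2
PC=3  bne  $5, $2, L5        | $0=0 $1=13 $2=8 $3=6 $4=6 $5=10 $6=2  [TAKEN]
PC=4  sub  $3, $4, $3        | $0=0 $1=13 $2=8 $3=0 $4=6 $5=10 $6=2
PC=5  slti  $2, $5, 12       | $0=0 $1=13 $2=1 $3=0 $4=6 $5=10 $6=2
PC=6  bne  $3, $6, L8        | $0=0 $1=13 $2=1 $3=0 $4=6 $5=10 $6=2  [TAKEN]
PC=7  and  $6, $5, $1        | $0=0 $1=13 $2=1 $3=0 $4=6 $5=10 $6=8
PC=8  xori  $2, $6, 0        | $0=0 $1=13 $2=8 $3=0 $4=6 $5=10 $6=8
PC=9  andi  $4, $5, 6        | $0=0 $1=13 $2=8 $3=0 $4=2 $5=10 $6=8
PC=10 ori   $3, $4, 7        | $0=0 $1=13 $2=8 $3=7 $4=2 $5=10 $6=8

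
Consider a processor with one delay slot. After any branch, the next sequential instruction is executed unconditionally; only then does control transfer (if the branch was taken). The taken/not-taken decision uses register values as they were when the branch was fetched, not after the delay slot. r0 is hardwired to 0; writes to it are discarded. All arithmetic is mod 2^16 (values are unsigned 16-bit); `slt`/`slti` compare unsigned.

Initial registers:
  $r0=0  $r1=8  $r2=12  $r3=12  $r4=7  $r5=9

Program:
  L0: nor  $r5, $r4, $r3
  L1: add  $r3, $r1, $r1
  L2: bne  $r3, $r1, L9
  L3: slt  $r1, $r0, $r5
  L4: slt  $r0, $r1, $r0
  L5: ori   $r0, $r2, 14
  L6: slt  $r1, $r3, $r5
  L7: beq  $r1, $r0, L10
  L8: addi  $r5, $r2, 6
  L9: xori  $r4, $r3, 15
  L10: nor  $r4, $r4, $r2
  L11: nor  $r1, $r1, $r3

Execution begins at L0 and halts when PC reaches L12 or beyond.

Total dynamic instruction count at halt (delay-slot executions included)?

#0 nor  $r5, $r4, $r3 ; 0/8/12/12/7/65520
#1 add  $r3, $r1, $r1 ; 0/8/12/16/7/65520
#2 bne  $r3, $r1, L9 ; 0/8/12/16/7/65520 ; →target
#3 slt  $r1, $r0, $r5 ; 0/1/12/16/7/65520
#9 xori  $r4, $r3, 15 ; 0/1/12/16/31/65520
#10 nor  $r4, $r4, $r2 ; 0/1/12/16/65504/65520
#11 nor  $r1, $r1, $r3 ; 0/65518/12/16/65504/65520

7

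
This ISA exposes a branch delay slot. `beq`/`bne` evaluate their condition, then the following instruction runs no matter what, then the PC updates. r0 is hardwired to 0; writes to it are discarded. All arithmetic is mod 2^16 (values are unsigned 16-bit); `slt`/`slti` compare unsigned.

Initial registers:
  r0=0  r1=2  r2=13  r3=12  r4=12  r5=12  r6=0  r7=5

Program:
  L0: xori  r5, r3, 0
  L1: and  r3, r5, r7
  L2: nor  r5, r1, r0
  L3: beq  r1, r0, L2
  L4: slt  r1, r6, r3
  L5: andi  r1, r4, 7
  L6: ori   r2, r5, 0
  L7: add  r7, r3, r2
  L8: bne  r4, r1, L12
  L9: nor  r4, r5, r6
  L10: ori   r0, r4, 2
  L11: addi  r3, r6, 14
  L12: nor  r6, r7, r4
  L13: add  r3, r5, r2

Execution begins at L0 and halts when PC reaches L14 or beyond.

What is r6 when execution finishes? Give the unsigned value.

65532

[0] xori  r5, r3, 0  →  {r0:0, r1:2, r2:13, r3:12, r4:12, r5:12, r6:0, r7:5}
[1] and  r3, r5, r7  →  {r0:0, r1:2, r2:13, r3:4, r4:12, r5:12, r6:0, r7:5}
[2] nor  r5, r1, r0  →  {r0:0, r1:2, r2:13, r3:4, r4:12, r5:65533, r6:0, r7:5}
[3] beq  r1, r0, L2  →  {r0:0, r1:2, r2:13, r3:4, r4:12, r5:65533, r6:0, r7:5}  ⟨branch fallthrough⟩
[4] slt  r1, r6, r3  →  {r0:0, r1:1, r2:13, r3:4, r4:12, r5:65533, r6:0, r7:5}
[5] andi  r1, r4, 7  →  {r0:0, r1:4, r2:13, r3:4, r4:12, r5:65533, r6:0, r7:5}
[6] ori   r2, r5, 0  →  {r0:0, r1:4, r2:65533, r3:4, r4:12, r5:65533, r6:0, r7:5}
[7] add  r7, r3, r2  →  {r0:0, r1:4, r2:65533, r3:4, r4:12, r5:65533, r6:0, r7:1}
[8] bne  r4, r1, L12  →  {r0:0, r1:4, r2:65533, r3:4, r4:12, r5:65533, r6:0, r7:1}  ⟨branch taken⟩
[9] nor  r4, r5, r6  →  {r0:0, r1:4, r2:65533, r3:4, r4:2, r5:65533, r6:0, r7:1}
[12] nor  r6, r7, r4  →  {r0:0, r1:4, r2:65533, r3:4, r4:2, r5:65533, r6:65532, r7:1}
[13] add  r3, r5, r2  →  {r0:0, r1:4, r2:65533, r3:65530, r4:2, r5:65533, r6:65532, r7:1}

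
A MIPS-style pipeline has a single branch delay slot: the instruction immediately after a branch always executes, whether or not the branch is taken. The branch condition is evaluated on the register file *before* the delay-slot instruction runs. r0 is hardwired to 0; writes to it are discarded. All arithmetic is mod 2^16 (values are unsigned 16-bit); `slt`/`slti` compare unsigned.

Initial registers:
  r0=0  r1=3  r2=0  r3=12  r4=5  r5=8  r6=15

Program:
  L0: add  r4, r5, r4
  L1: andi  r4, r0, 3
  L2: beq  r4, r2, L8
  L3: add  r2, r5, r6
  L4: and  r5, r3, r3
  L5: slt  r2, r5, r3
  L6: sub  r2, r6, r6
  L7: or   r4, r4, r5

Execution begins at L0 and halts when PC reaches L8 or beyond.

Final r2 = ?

#0 add  r4, r5, r4 ; 0/3/0/12/13/8/15
#1 andi  r4, r0, 3 ; 0/3/0/12/0/8/15
#2 beq  r4, r2, L8 ; 0/3/0/12/0/8/15 ; →target
#3 add  r2, r5, r6 ; 0/3/23/12/0/8/15

23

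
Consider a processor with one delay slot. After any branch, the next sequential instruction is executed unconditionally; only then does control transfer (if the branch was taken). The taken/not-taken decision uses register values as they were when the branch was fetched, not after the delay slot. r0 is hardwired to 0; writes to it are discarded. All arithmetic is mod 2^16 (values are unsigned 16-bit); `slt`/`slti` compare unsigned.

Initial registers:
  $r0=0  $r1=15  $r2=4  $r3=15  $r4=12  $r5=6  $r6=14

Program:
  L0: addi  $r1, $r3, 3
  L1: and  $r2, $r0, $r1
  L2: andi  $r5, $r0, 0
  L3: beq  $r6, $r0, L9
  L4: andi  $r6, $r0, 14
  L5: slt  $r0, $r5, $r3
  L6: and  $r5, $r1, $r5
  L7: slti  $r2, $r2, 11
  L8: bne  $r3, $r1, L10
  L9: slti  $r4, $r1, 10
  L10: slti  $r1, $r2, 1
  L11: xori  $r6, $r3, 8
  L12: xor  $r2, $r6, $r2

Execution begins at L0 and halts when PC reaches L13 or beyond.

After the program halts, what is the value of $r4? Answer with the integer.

[0] addi  $r1, $r3, 3  →  {$r0:0, $r1:18, $r2:4, $r3:15, $r4:12, $r5:6, $r6:14}
[1] and  $r2, $r0, $r1  →  {$r0:0, $r1:18, $r2:0, $r3:15, $r4:12, $r5:6, $r6:14}
[2] andi  $r5, $r0, 0  →  {$r0:0, $r1:18, $r2:0, $r3:15, $r4:12, $r5:0, $r6:14}
[3] beq  $r6, $r0, L9  →  {$r0:0, $r1:18, $r2:0, $r3:15, $r4:12, $r5:0, $r6:14}  ⟨branch fallthrough⟩
[4] andi  $r6, $r0, 14  →  {$r0:0, $r1:18, $r2:0, $r3:15, $r4:12, $r5:0, $r6:0}
[5] slt  $r0, $r5, $r3  →  {$r0:0, $r1:18, $r2:0, $r3:15, $r4:12, $r5:0, $r6:0}
[6] and  $r5, $r1, $r5  →  {$r0:0, $r1:18, $r2:0, $r3:15, $r4:12, $r5:0, $r6:0}
[7] slti  $r2, $r2, 11  →  {$r0:0, $r1:18, $r2:1, $r3:15, $r4:12, $r5:0, $r6:0}
[8] bne  $r3, $r1, L10  →  {$r0:0, $r1:18, $r2:1, $r3:15, $r4:12, $r5:0, $r6:0}  ⟨branch taken⟩
[9] slti  $r4, $r1, 10  →  {$r0:0, $r1:18, $r2:1, $r3:15, $r4:0, $r5:0, $r6:0}
[10] slti  $r1, $r2, 1  →  {$r0:0, $r1:0, $r2:1, $r3:15, $r4:0, $r5:0, $r6:0}
[11] xori  $r6, $r3, 8  →  {$r0:0, $r1:0, $r2:1, $r3:15, $r4:0, $r5:0, $r6:7}
[12] xor  $r2, $r6, $r2  →  {$r0:0, $r1:0, $r2:6, $r3:15, $r4:0, $r5:0, $r6:7}

0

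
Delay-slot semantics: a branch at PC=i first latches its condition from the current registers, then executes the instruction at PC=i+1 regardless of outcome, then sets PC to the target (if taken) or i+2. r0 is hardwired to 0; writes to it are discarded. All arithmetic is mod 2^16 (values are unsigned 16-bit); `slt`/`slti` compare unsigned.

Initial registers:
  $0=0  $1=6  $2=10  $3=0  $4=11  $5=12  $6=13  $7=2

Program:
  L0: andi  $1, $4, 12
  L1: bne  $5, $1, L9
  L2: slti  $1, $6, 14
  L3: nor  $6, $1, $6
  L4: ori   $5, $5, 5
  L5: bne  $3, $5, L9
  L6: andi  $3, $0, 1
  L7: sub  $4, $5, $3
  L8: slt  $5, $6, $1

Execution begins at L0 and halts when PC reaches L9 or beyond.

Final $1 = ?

1

PC=0  andi  $1, $4, 12       | $0=0 $1=8 $2=10 $3=0 $4=11 $5=12 $6=13 $7=2
PC=1  bne  $5, $1, L9        | $0=0 $1=8 $2=10 $3=0 $4=11 $5=12 $6=13 $7=2  [TAKEN]
PC=2  slti  $1, $6, 14       | $0=0 $1=1 $2=10 $3=0 $4=11 $5=12 $6=13 $7=2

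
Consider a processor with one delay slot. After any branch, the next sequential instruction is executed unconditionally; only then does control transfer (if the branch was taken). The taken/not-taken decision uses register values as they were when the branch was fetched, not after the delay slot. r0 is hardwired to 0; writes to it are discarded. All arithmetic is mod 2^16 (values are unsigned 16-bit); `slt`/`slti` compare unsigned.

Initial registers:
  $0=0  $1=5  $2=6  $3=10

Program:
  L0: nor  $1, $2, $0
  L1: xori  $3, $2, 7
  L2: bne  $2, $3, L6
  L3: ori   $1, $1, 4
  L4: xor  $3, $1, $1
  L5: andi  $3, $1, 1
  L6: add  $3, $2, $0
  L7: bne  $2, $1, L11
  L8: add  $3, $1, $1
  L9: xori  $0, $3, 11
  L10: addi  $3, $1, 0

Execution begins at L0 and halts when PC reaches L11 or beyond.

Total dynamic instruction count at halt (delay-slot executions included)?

7

  step pc=0: nor  $1, $2, $0  regs=(0,65529,6,10)
  step pc=1: xori  $3, $2, 7  regs=(0,65529,6,1)
  step pc=2: bne  $2, $3, L6  cond=T  regs=(0,65529,6,1)
  step pc=3: ori   $1, $1, 4  regs=(0,65533,6,1)
  step pc=6: add  $3, $2, $0  regs=(0,65533,6,6)
  step pc=7: bne  $2, $1, L11  cond=T  regs=(0,65533,6,6)
  step pc=8: add  $3, $1, $1  regs=(0,65533,6,65530)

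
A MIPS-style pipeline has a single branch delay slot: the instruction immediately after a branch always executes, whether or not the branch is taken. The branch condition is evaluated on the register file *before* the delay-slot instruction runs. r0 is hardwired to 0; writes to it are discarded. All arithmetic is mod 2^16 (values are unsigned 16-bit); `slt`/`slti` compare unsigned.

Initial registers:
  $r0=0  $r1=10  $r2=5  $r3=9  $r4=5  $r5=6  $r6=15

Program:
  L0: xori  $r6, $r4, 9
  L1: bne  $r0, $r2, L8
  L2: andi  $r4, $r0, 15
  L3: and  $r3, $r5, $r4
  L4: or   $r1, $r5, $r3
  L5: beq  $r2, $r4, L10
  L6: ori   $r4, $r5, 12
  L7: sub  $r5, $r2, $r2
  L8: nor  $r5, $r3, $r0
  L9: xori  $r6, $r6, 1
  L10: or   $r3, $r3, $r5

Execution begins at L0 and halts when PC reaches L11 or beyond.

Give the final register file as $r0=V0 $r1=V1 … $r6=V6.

  step pc=0: xori  $r6, $r4, 9  regs=(0,10,5,9,5,6,12)
  step pc=1: bne  $r0, $r2, L8  cond=T  regs=(0,10,5,9,5,6,12)
  step pc=2: andi  $r4, $r0, 15  regs=(0,10,5,9,0,6,12)
  step pc=8: nor  $r5, $r3, $r0  regs=(0,10,5,9,0,65526,12)
  step pc=9: xori  $r6, $r6, 1  regs=(0,10,5,9,0,65526,13)
  step pc=10: or   $r3, $r3, $r5  regs=(0,10,5,65535,0,65526,13)

$r0=0 $r1=10 $r2=5 $r3=65535 $r4=0 $r5=65526 $r6=13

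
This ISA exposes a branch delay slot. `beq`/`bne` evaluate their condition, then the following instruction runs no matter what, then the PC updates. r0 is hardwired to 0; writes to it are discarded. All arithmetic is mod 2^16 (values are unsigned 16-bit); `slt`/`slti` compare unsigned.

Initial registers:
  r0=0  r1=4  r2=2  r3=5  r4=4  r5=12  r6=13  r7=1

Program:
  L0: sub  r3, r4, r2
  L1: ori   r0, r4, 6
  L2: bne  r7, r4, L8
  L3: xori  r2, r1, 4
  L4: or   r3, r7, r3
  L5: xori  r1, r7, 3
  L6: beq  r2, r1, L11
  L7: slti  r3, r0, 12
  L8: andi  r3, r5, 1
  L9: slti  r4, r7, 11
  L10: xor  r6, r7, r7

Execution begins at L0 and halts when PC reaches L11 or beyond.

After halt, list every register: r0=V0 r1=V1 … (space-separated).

[0] sub  r3, r4, r2  →  {r0:0, r1:4, r2:2, r3:2, r4:4, r5:12, r6:13, r7:1}
[1] ori   r0, r4, 6  →  {r0:0, r1:4, r2:2, r3:2, r4:4, r5:12, r6:13, r7:1}
[2] bne  r7, r4, L8  →  {r0:0, r1:4, r2:2, r3:2, r4:4, r5:12, r6:13, r7:1}  ⟨branch taken⟩
[3] xori  r2, r1, 4  →  {r0:0, r1:4, r2:0, r3:2, r4:4, r5:12, r6:13, r7:1}
[8] andi  r3, r5, 1  →  {r0:0, r1:4, r2:0, r3:0, r4:4, r5:12, r6:13, r7:1}
[9] slti  r4, r7, 11  →  {r0:0, r1:4, r2:0, r3:0, r4:1, r5:12, r6:13, r7:1}
[10] xor  r6, r7, r7  →  {r0:0, r1:4, r2:0, r3:0, r4:1, r5:12, r6:0, r7:1}

r0=0 r1=4 r2=0 r3=0 r4=1 r5=12 r6=0 r7=1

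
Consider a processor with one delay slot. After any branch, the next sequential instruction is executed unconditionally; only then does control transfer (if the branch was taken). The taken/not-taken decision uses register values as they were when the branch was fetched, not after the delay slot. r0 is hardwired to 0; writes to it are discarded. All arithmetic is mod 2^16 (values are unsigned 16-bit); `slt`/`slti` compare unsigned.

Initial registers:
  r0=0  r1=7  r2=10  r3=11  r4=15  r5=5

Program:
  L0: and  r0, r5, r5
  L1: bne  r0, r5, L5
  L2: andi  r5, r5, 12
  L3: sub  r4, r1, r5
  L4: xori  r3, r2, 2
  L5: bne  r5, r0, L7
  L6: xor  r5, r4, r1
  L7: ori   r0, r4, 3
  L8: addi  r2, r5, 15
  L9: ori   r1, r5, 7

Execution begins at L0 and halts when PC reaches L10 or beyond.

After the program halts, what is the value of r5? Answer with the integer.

8

[0] and  r0, r5, r5  →  {r0:0, r1:7, r2:10, r3:11, r4:15, r5:5}
[1] bne  r0, r5, L5  →  {r0:0, r1:7, r2:10, r3:11, r4:15, r5:5}  ⟨branch taken⟩
[2] andi  r5, r5, 12  →  {r0:0, r1:7, r2:10, r3:11, r4:15, r5:4}
[5] bne  r5, r0, L7  →  {r0:0, r1:7, r2:10, r3:11, r4:15, r5:4}  ⟨branch taken⟩
[6] xor  r5, r4, r1  →  {r0:0, r1:7, r2:10, r3:11, r4:15, r5:8}
[7] ori   r0, r4, 3  →  {r0:0, r1:7, r2:10, r3:11, r4:15, r5:8}
[8] addi  r2, r5, 15  →  {r0:0, r1:7, r2:23, r3:11, r4:15, r5:8}
[9] ori   r1, r5, 7  →  {r0:0, r1:15, r2:23, r3:11, r4:15, r5:8}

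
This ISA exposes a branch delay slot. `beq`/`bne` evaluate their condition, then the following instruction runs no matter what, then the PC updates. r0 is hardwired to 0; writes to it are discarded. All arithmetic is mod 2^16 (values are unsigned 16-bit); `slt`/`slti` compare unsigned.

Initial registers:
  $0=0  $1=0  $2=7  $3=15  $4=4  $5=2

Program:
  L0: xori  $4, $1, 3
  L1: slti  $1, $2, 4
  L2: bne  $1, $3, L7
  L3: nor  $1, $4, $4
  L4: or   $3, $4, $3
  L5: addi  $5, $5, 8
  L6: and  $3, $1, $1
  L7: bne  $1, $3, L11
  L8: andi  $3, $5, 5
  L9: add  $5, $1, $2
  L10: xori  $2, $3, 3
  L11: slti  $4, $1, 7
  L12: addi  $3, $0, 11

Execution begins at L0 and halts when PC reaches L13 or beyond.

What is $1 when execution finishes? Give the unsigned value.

[0] xori  $4, $1, 3  →  {$0:0, $1:0, $2:7, $3:15, $4:3, $5:2}
[1] slti  $1, $2, 4  →  {$0:0, $1:0, $2:7, $3:15, $4:3, $5:2}
[2] bne  $1, $3, L7  →  {$0:0, $1:0, $2:7, $3:15, $4:3, $5:2}  ⟨branch taken⟩
[3] nor  $1, $4, $4  →  {$0:0, $1:65532, $2:7, $3:15, $4:3, $5:2}
[7] bne  $1, $3, L11  →  {$0:0, $1:65532, $2:7, $3:15, $4:3, $5:2}  ⟨branch taken⟩
[8] andi  $3, $5, 5  →  {$0:0, $1:65532, $2:7, $3:0, $4:3, $5:2}
[11] slti  $4, $1, 7  →  {$0:0, $1:65532, $2:7, $3:0, $4:0, $5:2}
[12] addi  $3, $0, 11  →  {$0:0, $1:65532, $2:7, $3:11, $4:0, $5:2}

65532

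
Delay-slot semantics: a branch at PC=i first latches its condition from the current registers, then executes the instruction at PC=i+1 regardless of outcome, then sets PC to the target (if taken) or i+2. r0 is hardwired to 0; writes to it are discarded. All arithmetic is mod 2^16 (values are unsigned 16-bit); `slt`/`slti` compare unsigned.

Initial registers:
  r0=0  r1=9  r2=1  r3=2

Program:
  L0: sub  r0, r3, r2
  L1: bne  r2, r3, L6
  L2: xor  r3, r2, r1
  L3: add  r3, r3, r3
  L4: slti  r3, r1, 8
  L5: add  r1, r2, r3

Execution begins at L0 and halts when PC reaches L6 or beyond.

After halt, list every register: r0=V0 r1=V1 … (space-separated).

r0=0 r1=9 r2=1 r3=8

PC=0  sub  r0, r3, r2        | r0=0 r1=9 r2=1 r3=2
PC=1  bne  r2, r3, L6        | r0=0 r1=9 r2=1 r3=2  [TAKEN]
PC=2  xor  r3, r2, r1        | r0=0 r1=9 r2=1 r3=8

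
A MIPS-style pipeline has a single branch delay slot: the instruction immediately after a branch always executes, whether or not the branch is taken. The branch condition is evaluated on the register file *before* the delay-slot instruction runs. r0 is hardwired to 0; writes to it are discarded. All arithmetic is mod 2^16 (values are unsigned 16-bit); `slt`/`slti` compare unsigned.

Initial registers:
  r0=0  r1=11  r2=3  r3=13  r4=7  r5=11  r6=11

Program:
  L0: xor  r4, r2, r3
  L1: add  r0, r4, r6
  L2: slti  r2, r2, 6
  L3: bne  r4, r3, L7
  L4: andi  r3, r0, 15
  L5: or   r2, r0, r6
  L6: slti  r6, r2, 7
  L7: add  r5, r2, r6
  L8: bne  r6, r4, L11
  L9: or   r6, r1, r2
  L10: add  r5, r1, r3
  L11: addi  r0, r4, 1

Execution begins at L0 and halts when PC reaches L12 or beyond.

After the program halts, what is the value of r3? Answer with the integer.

  step pc=0: xor  r4, r2, r3  regs=(0,11,3,13,14,11,11)
  step pc=1: add  r0, r4, r6  regs=(0,11,3,13,14,11,11)
  step pc=2: slti  r2, r2, 6  regs=(0,11,1,13,14,11,11)
  step pc=3: bne  r4, r3, L7  cond=T  regs=(0,11,1,13,14,11,11)
  step pc=4: andi  r3, r0, 15  regs=(0,11,1,0,14,11,11)
  step pc=7: add  r5, r2, r6  regs=(0,11,1,0,14,12,11)
  step pc=8: bne  r6, r4, L11  cond=T  regs=(0,11,1,0,14,12,11)
  step pc=9: or   r6, r1, r2  regs=(0,11,1,0,14,12,11)
  step pc=11: addi  r0, r4, 1  regs=(0,11,1,0,14,12,11)

0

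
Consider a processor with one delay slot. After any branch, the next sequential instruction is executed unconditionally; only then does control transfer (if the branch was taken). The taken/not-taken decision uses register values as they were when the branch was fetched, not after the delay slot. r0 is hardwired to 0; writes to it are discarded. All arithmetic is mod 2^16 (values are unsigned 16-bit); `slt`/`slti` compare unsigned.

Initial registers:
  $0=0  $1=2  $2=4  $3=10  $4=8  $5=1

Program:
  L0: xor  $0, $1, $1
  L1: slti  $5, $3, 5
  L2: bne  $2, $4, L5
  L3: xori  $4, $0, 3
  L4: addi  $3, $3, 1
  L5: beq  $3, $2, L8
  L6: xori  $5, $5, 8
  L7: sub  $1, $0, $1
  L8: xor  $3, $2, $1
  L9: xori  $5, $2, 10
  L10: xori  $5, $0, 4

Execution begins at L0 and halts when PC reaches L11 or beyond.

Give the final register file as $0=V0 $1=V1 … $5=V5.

  step pc=0: xor  $0, $1, $1  regs=(0,2,4,10,8,1)
  step pc=1: slti  $5, $3, 5  regs=(0,2,4,10,8,0)
  step pc=2: bne  $2, $4, L5  cond=T  regs=(0,2,4,10,8,0)
  step pc=3: xori  $4, $0, 3  regs=(0,2,4,10,3,0)
  step pc=5: beq  $3, $2, L8  cond=F  regs=(0,2,4,10,3,0)
  step pc=6: xori  $5, $5, 8  regs=(0,2,4,10,3,8)
  step pc=7: sub  $1, $0, $1  regs=(0,65534,4,10,3,8)
  step pc=8: xor  $3, $2, $1  regs=(0,65534,4,65530,3,8)
  step pc=9: xori  $5, $2, 10  regs=(0,65534,4,65530,3,14)
  step pc=10: xori  $5, $0, 4  regs=(0,65534,4,65530,3,4)

$0=0 $1=65534 $2=4 $3=65530 $4=3 $5=4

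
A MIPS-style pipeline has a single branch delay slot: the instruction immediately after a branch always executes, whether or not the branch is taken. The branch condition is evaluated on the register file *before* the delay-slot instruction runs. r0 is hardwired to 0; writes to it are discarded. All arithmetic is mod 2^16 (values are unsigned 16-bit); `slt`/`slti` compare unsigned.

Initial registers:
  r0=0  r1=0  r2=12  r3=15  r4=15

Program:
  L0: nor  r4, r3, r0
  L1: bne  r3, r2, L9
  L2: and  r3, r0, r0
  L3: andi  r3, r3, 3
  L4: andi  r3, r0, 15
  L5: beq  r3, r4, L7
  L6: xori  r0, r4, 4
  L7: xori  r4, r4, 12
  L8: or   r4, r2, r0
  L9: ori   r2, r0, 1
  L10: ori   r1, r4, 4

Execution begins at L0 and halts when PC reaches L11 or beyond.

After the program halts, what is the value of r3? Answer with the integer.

#0 nor  r4, r3, r0 ; 0/0/12/15/65520
#1 bne  r3, r2, L9 ; 0/0/12/15/65520 ; →target
#2 and  r3, r0, r0 ; 0/0/12/0/65520
#9 ori   r2, r0, 1 ; 0/0/1/0/65520
#10 ori   r1, r4, 4 ; 0/65524/1/0/65520

0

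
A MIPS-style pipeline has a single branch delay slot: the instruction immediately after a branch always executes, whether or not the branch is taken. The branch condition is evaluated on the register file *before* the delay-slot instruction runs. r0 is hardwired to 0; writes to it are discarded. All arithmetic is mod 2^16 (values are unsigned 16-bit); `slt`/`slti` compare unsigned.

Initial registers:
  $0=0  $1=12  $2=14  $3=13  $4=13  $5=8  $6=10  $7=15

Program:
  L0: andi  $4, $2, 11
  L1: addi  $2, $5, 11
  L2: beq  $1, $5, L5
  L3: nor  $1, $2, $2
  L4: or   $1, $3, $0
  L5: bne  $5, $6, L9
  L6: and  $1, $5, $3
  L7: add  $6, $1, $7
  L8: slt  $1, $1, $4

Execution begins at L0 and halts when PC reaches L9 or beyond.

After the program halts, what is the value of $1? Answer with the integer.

#0 andi  $4, $2, 11 ; 0/12/14/13/10/8/10/15
#1 addi  $2, $5, 11 ; 0/12/19/13/10/8/10/15
#2 beq  $1, $5, L5 ; 0/12/19/13/10/8/10/15 ; →fallthru
#3 nor  $1, $2, $2 ; 0/65516/19/13/10/8/10/15
#4 or   $1, $3, $0 ; 0/13/19/13/10/8/10/15
#5 bne  $5, $6, L9 ; 0/13/19/13/10/8/10/15 ; →target
#6 and  $1, $5, $3 ; 0/8/19/13/10/8/10/15

8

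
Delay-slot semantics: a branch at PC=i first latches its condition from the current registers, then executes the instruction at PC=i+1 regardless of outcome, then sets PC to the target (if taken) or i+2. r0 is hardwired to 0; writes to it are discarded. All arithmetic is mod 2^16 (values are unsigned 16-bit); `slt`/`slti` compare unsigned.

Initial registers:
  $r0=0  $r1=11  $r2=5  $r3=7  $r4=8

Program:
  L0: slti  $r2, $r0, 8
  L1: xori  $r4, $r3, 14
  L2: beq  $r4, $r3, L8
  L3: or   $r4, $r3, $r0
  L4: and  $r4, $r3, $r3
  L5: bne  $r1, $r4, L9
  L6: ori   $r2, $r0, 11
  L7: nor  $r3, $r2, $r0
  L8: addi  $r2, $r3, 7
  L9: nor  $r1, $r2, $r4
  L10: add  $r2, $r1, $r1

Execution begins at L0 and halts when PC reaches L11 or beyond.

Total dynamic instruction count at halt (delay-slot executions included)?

9

[0] slti  $r2, $r0, 8  →  {$r0:0, $r1:11, $r2:1, $r3:7, $r4:8}
[1] xori  $r4, $r3, 14  →  {$r0:0, $r1:11, $r2:1, $r3:7, $r4:9}
[2] beq  $r4, $r3, L8  →  {$r0:0, $r1:11, $r2:1, $r3:7, $r4:9}  ⟨branch fallthrough⟩
[3] or   $r4, $r3, $r0  →  {$r0:0, $r1:11, $r2:1, $r3:7, $r4:7}
[4] and  $r4, $r3, $r3  →  {$r0:0, $r1:11, $r2:1, $r3:7, $r4:7}
[5] bne  $r1, $r4, L9  →  {$r0:0, $r1:11, $r2:1, $r3:7, $r4:7}  ⟨branch taken⟩
[6] ori   $r2, $r0, 11  →  {$r0:0, $r1:11, $r2:11, $r3:7, $r4:7}
[9] nor  $r1, $r2, $r4  →  {$r0:0, $r1:65520, $r2:11, $r3:7, $r4:7}
[10] add  $r2, $r1, $r1  →  {$r0:0, $r1:65520, $r2:65504, $r3:7, $r4:7}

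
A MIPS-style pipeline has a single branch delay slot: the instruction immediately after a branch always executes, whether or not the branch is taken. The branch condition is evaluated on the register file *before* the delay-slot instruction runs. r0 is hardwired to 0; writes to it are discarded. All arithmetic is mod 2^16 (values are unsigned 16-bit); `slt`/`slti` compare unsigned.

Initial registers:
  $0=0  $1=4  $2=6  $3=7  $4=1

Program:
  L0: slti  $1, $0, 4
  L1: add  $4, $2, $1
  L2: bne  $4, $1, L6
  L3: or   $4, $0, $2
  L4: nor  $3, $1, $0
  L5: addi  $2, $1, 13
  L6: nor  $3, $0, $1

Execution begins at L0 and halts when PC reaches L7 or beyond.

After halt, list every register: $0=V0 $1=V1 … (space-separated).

$0=0 $1=1 $2=6 $3=65534 $4=6

[0] slti  $1, $0, 4  →  {$0:0, $1:1, $2:6, $3:7, $4:1}
[1] add  $4, $2, $1  →  {$0:0, $1:1, $2:6, $3:7, $4:7}
[2] bne  $4, $1, L6  →  {$0:0, $1:1, $2:6, $3:7, $4:7}  ⟨branch taken⟩
[3] or   $4, $0, $2  →  {$0:0, $1:1, $2:6, $3:7, $4:6}
[6] nor  $3, $0, $1  →  {$0:0, $1:1, $2:6, $3:65534, $4:6}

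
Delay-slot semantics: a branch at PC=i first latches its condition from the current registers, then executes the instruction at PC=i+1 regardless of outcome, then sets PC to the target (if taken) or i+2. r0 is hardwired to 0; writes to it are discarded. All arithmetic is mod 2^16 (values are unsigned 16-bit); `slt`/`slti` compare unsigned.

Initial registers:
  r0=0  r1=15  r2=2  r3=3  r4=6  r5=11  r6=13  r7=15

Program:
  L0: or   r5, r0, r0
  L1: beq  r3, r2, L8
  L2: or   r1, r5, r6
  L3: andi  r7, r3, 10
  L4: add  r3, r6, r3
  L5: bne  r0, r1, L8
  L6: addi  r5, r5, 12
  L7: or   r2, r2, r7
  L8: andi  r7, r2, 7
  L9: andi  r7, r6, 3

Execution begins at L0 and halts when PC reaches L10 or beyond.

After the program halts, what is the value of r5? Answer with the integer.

12

[0] or   r5, r0, r0  →  {r0:0, r1:15, r2:2, r3:3, r4:6, r5:0, r6:13, r7:15}
[1] beq  r3, r2, L8  →  {r0:0, r1:15, r2:2, r3:3, r4:6, r5:0, r6:13, r7:15}  ⟨branch fallthrough⟩
[2] or   r1, r5, r6  →  {r0:0, r1:13, r2:2, r3:3, r4:6, r5:0, r6:13, r7:15}
[3] andi  r7, r3, 10  →  {r0:0, r1:13, r2:2, r3:3, r4:6, r5:0, r6:13, r7:2}
[4] add  r3, r6, r3  →  {r0:0, r1:13, r2:2, r3:16, r4:6, r5:0, r6:13, r7:2}
[5] bne  r0, r1, L8  →  {r0:0, r1:13, r2:2, r3:16, r4:6, r5:0, r6:13, r7:2}  ⟨branch taken⟩
[6] addi  r5, r5, 12  →  {r0:0, r1:13, r2:2, r3:16, r4:6, r5:12, r6:13, r7:2}
[8] andi  r7, r2, 7  →  {r0:0, r1:13, r2:2, r3:16, r4:6, r5:12, r6:13, r7:2}
[9] andi  r7, r6, 3  →  {r0:0, r1:13, r2:2, r3:16, r4:6, r5:12, r6:13, r7:1}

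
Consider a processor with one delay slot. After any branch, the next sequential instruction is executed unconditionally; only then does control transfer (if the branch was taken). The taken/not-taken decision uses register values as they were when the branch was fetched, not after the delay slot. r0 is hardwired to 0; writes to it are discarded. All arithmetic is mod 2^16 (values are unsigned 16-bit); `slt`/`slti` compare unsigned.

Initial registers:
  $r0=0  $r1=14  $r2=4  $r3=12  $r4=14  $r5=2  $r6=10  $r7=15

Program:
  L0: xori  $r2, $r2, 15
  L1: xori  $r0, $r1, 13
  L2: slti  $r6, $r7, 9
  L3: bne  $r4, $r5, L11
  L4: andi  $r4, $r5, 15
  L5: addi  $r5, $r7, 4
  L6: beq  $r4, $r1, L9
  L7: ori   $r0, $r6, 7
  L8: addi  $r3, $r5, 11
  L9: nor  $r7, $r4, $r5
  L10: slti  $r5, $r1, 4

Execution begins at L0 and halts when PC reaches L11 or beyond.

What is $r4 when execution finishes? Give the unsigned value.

2

  step pc=0: xori  $r2, $r2, 15  regs=(0,14,11,12,14,2,10,15)
  step pc=1: xori  $r0, $r1, 13  regs=(0,14,11,12,14,2,10,15)
  step pc=2: slti  $r6, $r7, 9  regs=(0,14,11,12,14,2,0,15)
  step pc=3: bne  $r4, $r5, L11  cond=T  regs=(0,14,11,12,14,2,0,15)
  step pc=4: andi  $r4, $r5, 15  regs=(0,14,11,12,2,2,0,15)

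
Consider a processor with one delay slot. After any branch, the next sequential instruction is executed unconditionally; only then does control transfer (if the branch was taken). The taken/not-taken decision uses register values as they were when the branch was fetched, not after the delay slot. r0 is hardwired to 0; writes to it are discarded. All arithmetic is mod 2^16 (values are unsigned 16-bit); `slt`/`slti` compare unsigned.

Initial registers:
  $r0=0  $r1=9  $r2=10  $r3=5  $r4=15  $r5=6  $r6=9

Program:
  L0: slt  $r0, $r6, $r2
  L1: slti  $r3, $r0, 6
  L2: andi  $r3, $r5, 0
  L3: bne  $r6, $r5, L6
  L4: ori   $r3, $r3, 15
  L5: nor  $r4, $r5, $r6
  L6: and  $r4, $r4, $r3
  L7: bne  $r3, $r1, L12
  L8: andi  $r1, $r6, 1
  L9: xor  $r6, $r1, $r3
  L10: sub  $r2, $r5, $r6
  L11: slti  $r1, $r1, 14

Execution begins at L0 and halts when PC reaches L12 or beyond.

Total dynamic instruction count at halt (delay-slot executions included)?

[0] slt  $r0, $r6, $r2  →  {$r0:0, $r1:9, $r2:10, $r3:5, $r4:15, $r5:6, $r6:9}
[1] slti  $r3, $r0, 6  →  {$r0:0, $r1:9, $r2:10, $r3:1, $r4:15, $r5:6, $r6:9}
[2] andi  $r3, $r5, 0  →  {$r0:0, $r1:9, $r2:10, $r3:0, $r4:15, $r5:6, $r6:9}
[3] bne  $r6, $r5, L6  →  {$r0:0, $r1:9, $r2:10, $r3:0, $r4:15, $r5:6, $r6:9}  ⟨branch taken⟩
[4] ori   $r3, $r3, 15  →  {$r0:0, $r1:9, $r2:10, $r3:15, $r4:15, $r5:6, $r6:9}
[6] and  $r4, $r4, $r3  →  {$r0:0, $r1:9, $r2:10, $r3:15, $r4:15, $r5:6, $r6:9}
[7] bne  $r3, $r1, L12  →  {$r0:0, $r1:9, $r2:10, $r3:15, $r4:15, $r5:6, $r6:9}  ⟨branch taken⟩
[8] andi  $r1, $r6, 1  →  {$r0:0, $r1:1, $r2:10, $r3:15, $r4:15, $r5:6, $r6:9}

8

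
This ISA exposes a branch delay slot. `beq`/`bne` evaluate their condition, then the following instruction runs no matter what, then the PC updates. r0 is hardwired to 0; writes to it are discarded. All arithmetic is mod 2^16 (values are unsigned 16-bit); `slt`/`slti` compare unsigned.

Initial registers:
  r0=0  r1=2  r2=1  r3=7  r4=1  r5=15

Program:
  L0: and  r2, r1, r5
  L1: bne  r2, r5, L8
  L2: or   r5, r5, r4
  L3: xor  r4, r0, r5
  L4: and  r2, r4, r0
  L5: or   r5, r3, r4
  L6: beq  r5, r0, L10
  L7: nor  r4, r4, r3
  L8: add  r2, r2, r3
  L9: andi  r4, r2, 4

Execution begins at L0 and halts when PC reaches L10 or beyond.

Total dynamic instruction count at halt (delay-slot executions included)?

#0 and  r2, r1, r5 ; 0/2/2/7/1/15
#1 bne  r2, r5, L8 ; 0/2/2/7/1/15 ; →target
#2 or   r5, r5, r4 ; 0/2/2/7/1/15
#8 add  r2, r2, r3 ; 0/2/9/7/1/15
#9 andi  r4, r2, 4 ; 0/2/9/7/0/15

5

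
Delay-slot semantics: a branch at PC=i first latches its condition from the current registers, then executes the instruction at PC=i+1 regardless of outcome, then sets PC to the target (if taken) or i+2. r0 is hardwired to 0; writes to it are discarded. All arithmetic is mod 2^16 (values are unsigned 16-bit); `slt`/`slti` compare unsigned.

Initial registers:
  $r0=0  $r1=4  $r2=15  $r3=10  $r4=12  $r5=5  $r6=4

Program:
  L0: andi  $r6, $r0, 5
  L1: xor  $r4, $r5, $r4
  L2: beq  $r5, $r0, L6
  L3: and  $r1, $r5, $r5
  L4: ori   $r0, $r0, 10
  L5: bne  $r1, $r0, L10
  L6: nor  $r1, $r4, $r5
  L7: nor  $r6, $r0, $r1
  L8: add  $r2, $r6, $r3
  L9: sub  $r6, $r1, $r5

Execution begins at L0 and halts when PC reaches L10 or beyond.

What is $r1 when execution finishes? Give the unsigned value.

PC=0  andi  $r6, $r0, 5      | $r0=0 $r1=4 $r2=15 $r3=10 $r4=12 $r5=5 $r6=0
PC=1  xor  $r4, $r5, $r4     | $r0=0 $r1=4 $r2=15 $r3=10 $r4=9 $r5=5 $r6=0
PC=2  beq  $r5, $r0, L6      | $r0=0 $r1=4 $r2=15 $r3=10 $r4=9 $r5=5 $r6=0  [not taken]
PC=3  and  $r1, $r5, $r5     | $r0=0 $r1=5 $r2=15 $r3=10 $r4=9 $r5=5 $r6=0
PC=4  ori   $r0, $r0, 10     | $r0=0 $r1=5 $r2=15 $r3=10 $r4=9 $r5=5 $r6=0
PC=5  bne  $r1, $r0, L10     | $r0=0 $r1=5 $r2=15 $r3=10 $r4=9 $r5=5 $r6=0  [TAKEN]
PC=6  nor  $r1, $r4, $r5     | $r0=0 $r1=65522 $r2=15 $r3=10 $r4=9 $r5=5 $r6=0

65522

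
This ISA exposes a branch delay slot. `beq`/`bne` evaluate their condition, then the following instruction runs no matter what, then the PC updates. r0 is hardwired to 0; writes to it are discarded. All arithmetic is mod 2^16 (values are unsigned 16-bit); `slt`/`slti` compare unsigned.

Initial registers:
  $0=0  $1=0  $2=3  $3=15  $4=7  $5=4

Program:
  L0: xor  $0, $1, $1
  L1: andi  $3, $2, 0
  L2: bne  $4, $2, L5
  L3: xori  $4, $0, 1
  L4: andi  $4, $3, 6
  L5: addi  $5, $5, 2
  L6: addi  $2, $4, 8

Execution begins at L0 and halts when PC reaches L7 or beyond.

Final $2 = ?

#0 xor  $0, $1, $1 ; 0/0/3/15/7/4
#1 andi  $3, $2, 0 ; 0/0/3/0/7/4
#2 bne  $4, $2, L5 ; 0/0/3/0/7/4 ; →target
#3 xori  $4, $0, 1 ; 0/0/3/0/1/4
#5 addi  $5, $5, 2 ; 0/0/3/0/1/6
#6 addi  $2, $4, 8 ; 0/0/9/0/1/6

9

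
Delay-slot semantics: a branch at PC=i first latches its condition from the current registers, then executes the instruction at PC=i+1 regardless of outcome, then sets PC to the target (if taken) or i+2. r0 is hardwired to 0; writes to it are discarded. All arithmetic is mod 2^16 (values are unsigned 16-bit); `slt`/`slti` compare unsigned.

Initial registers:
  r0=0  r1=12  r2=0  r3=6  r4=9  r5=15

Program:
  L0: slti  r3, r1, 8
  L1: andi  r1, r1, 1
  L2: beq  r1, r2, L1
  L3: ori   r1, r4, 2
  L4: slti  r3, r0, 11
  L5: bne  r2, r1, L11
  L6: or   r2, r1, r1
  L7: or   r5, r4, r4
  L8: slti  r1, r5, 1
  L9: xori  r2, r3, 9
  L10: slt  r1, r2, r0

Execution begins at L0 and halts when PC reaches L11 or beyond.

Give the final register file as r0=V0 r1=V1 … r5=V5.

#0 slti  r3, r1, 8 ; 0/12/0/0/9/15
#1 andi  r1, r1, 1 ; 0/0/0/0/9/15
#2 beq  r1, r2, L1 ; 0/0/0/0/9/15 ; →target
#3 ori   r1, r4, 2 ; 0/11/0/0/9/15
#1 andi  r1, r1, 1 ; 0/1/0/0/9/15
#2 beq  r1, r2, L1 ; 0/1/0/0/9/15 ; →fallthru
#3 ori   r1, r4, 2 ; 0/11/0/0/9/15
#4 slti  r3, r0, 11 ; 0/11/0/1/9/15
#5 bne  r2, r1, L11 ; 0/11/0/1/9/15 ; →target
#6 or   r2, r1, r1 ; 0/11/11/1/9/15

r0=0 r1=11 r2=11 r3=1 r4=9 r5=15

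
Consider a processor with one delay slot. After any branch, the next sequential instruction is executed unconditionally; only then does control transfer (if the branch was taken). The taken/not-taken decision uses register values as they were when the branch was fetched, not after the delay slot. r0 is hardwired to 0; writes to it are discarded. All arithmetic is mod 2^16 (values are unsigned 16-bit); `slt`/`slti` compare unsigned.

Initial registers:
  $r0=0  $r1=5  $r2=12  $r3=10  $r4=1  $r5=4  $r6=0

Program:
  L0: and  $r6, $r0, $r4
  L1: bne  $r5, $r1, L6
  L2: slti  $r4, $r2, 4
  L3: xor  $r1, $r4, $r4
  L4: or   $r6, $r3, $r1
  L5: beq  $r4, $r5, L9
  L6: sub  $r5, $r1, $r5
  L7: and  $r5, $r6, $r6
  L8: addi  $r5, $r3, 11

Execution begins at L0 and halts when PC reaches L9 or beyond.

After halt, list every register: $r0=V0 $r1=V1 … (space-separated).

$r0=0 $r1=5 $r2=12 $r3=10 $r4=0 $r5=21 $r6=0

PC=0  and  $r6, $r0, $r4     | $r0=0 $r1=5 $r2=12 $r3=10 $r4=1 $r5=4 $r6=0
PC=1  bne  $r5, $r1, L6      | $r0=0 $r1=5 $r2=12 $r3=10 $r4=1 $r5=4 $r6=0  [TAKEN]
PC=2  slti  $r4, $r2, 4      | $r0=0 $r1=5 $r2=12 $r3=10 $r4=0 $r5=4 $r6=0
PC=6  sub  $r5, $r1, $r5     | $r0=0 $r1=5 $r2=12 $r3=10 $r4=0 $r5=1 $r6=0
PC=7  and  $r5, $r6, $r6     | $r0=0 $r1=5 $r2=12 $r3=10 $r4=0 $r5=0 $r6=0
PC=8  addi  $r5, $r3, 11     | $r0=0 $r1=5 $r2=12 $r3=10 $r4=0 $r5=21 $r6=0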